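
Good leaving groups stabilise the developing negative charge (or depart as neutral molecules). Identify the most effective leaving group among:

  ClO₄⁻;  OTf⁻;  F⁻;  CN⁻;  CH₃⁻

Rank by basicity of the departing species: weakest base leaves most easily.
OTf⁻: pKₐ(CF₃SO₃H (triflic acid)) ≈ -14
ClO₄⁻: pKₐ(HClO₄) ≈ -10
F⁻: pKₐ(HF) ≈ 3.2
CN⁻: pKₐ(HCN) ≈ 9.2
CH₃⁻: pKₐ(CH₄) ≈ 48

OTf⁻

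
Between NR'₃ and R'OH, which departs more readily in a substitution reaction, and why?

R'OH is the better leaving group.
pKₐ(R'OH₂⁺) ≈ -2.4 versus pKₐ(R'₃NH⁺) ≈ 10.7: R'OH is the much weaker base.
Neutral; leaves from a protonated ether (an oxonium ion, R–O(H)R'⁺).

R'OH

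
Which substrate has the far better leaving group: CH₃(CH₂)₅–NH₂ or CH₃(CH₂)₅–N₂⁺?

From CH₃(CH₂)₅–NH₂ the departing group would be NH₂⁻ (pKₐ(NH₃) ≈ 38). Extremely strong base; never a leaving group.
From CH₃(CH₂)₅–N₂⁺ the leaving group is N₂ (no meaningful conjugate acid; N₂ departs as an exceptionally stable neutral molecule).
(In practice CH₃(CH₂)₅–N₂⁺ is made from CH₃(CH₂)₅–NH₂ by diazotisation (NaNO₂ / HCl, 0 °C), generating a diazonium salt that expels N₂.)

CH₃(CH₂)₅–N₂⁺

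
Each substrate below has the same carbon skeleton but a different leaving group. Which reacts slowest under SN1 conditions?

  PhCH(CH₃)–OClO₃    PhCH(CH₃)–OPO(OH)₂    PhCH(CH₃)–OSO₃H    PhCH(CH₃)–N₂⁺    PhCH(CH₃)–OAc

The skeletons are identical, so relative rate is governed entirely by leaving-group ability.
Rank by basicity of the departing species: weakest base leaves most easily.
PhCH(CH₃)–N₂⁺ loses N₂: no meaningful conjugate acid; N₂ departs as an exceptionally stable neutral molecule
PhCH(CH₃)–OClO₃ loses ClO₄⁻: pKₐ(HClO₄) ≈ -10
PhCH(CH₃)–OSO₃H loses HSO₄⁻: pKₐ(H₂SO₄) ≈ -3
PhCH(CH₃)–OPO(OH)₂ loses H₂PO₄⁻: pKₐ(H₃PO₄) ≈ 2.1
PhCH(CH₃)–OAc loses AcO⁻: pKₐ(CH₃COOH) ≈ 4.8

PhCH(CH₃)–OAc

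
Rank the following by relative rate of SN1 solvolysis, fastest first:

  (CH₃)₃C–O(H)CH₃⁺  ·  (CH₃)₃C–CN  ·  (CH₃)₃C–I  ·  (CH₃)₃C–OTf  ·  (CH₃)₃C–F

(CH₃)₃C–OTf > (CH₃)₃C–I > (CH₃)₃C–O(H)CH₃⁺ > (CH₃)₃C–F > (CH₃)₃C–CN

Identical carbon frameworks mean the comparison reduces to leaving-group quality.
Rank by basicity of the departing species: weakest base leaves most easily.
(CH₃)₃C–OTf loses OTf⁻: pKₐ(CF₃SO₃H (triflic acid)) ≈ -14
(CH₃)₃C–I loses I⁻: pKₐ(HI) ≈ -10
(CH₃)₃C–O(H)CH₃⁺ loses R'OH: pKₐ(R'OH₂⁺) ≈ -2.4
(CH₃)₃C–F loses F⁻: pKₐ(HF) ≈ 3.2
(CH₃)₃C–CN loses CN⁻: pKₐ(HCN) ≈ 9.2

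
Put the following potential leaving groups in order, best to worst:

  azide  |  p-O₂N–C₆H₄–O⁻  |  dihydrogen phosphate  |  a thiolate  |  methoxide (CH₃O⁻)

dihydrogen phosphate: pKₐ(H₃PO₄) ≈ 2.1
azide: pKₐ(HN₃) ≈ 4.7 — linear, resonance-stabilised
p-O₂N–C₆H₄–O⁻: pKₐ(p-nitrophenol) ≈ 7.2
a thiolate: pKₐ(RSH (a thiol)) ≈ 10.5 — moderately basic; rarely leaves without activation
methoxide (CH₃O⁻): pKₐ(CH₃OH) ≈ 15.5

dihydrogen phosphate > azide > p-O₂N–C₆H₄–O⁻ > a thiolate > methoxide (CH₃O⁻)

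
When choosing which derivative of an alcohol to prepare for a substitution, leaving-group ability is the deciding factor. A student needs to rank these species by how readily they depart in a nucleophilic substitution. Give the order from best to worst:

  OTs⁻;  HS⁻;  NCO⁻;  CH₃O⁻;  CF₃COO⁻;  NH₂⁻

The more stable X⁻ (or X) is on its own — i.e. the weaker a base it is — the better a leaving group it makes.
OTs⁻: pKₐ(p-CH₃C₆H₄SO₃H (TsOH)) ≈ -2.8
CF₃COO⁻: pKₐ(CF₃COOH) ≈ 0.2
NCO⁻: pKₐ(HOCN) ≈ 3.5 — resonance between N and O
HS⁻: pKₐ(H₂S) ≈ 7 — larger and more polarisable than the oxygen analogue
CH₃O⁻: pKₐ(CH₃OH) ≈ 15.5 — strong base; alkoxides do not leave unassisted
NH₂⁻: pKₐ(NH₃) ≈ 38 — extremely strong base; never a leaving group

OTs⁻ > CF₃COO⁻ > NCO⁻ > HS⁻ > CH₃O⁻ > NH₂⁻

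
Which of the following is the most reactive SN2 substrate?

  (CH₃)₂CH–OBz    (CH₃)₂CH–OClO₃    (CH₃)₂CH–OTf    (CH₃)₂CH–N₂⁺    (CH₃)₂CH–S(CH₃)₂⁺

(CH₃)₂CH–N₂⁺

Same R in every case — rank the leaving groups.
The more stable X⁻ (or X) is on its own — i.e. the weaker a base it is — the better a leaving group it makes.
(CH₃)₂CH–N₂⁺ loses N₂: no meaningful conjugate acid; N₂ departs as an exceptionally stable neutral molecule
(CH₃)₂CH–OTf loses OTf⁻: pKₐ(CF₃SO₃H (triflic acid)) ≈ -14
(CH₃)₂CH–OClO₃ loses ClO₄⁻: pKₐ(HClO₄) ≈ -10
(CH₃)₂CH–S(CH₃)₂⁺ loses SR'₂: pKₐ(R'₂SH⁺) ≈ -7
(CH₃)₂CH–OBz loses PhCOO⁻: pKₐ(C₆H₅COOH) ≈ 4.2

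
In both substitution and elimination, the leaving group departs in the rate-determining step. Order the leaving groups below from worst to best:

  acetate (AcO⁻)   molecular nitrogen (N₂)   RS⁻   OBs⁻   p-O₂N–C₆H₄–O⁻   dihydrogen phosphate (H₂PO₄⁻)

A good leaving group is a weak base: the lower the pKₐ of its conjugate acid, the more readily it departs.
molecular nitrogen (N₂): no meaningful conjugate acid; N₂ departs as an exceptionally stable neutral molecule
OBs⁻: pKₐ(p-BrC₆H₄SO₃H) ≈ -2.8
dihydrogen phosphate (H₂PO₄⁻): pKₐ(H₃PO₄) ≈ 2.1
acetate (AcO⁻): pKₐ(CH₃COOH) ≈ 4.8
p-O₂N–C₆H₄–O⁻: pKₐ(p-nitrophenol) ≈ 7.2
RS⁻: pKₐ(RSH (a thiol)) ≈ 10.5
The question asks for worst first, so the sequence is read in increasing leaving-group ability.

RS⁻ < p-O₂N–C₆H₄–O⁻ < acetate (AcO⁻) < dihydrogen phosphate (H₂PO₄⁻) < OBs⁻ < molecular nitrogen (N₂)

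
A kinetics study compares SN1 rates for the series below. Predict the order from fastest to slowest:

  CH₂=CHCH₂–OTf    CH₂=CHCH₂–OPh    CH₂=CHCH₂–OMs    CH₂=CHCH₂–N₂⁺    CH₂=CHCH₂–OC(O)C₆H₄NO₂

Identical carbon frameworks mean the comparison reduces to leaving-group quality.
A good leaving group is a weak base: the lower the pKₐ of its conjugate acid, the more readily it departs.
CH₂=CHCH₂–N₂⁺ loses N₂: no meaningful conjugate acid; N₂ departs as an exceptionally stable neutral molecule
CH₂=CHCH₂–OTf loses OTf⁻: pKₐ(CF₃SO₃H (triflic acid)) ≈ -14
CH₂=CHCH₂–OMs loses OMs⁻: pKₐ(CH₃SO₃H (MsOH)) ≈ -1.9
CH₂=CHCH₂–OC(O)C₆H₄NO₂ loses p-O₂N–C₆H₄–COO⁻: pKₐ(p-nitrobenzoic acid) ≈ 3.4
CH₂=CHCH₂–OPh loses PhO⁻: pKₐ(C₆H₅OH (phenol)) ≈ 10

CH₂=CHCH₂–N₂⁺ > CH₂=CHCH₂–OTf > CH₂=CHCH₂–OMs > CH₂=CHCH₂–OC(O)C₆H₄NO₂ > CH₂=CHCH₂–OPh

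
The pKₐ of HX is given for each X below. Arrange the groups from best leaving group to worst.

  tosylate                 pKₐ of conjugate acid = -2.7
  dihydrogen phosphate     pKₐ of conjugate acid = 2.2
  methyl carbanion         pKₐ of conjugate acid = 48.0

tosylate > dihydrogen phosphate > methyl carbanion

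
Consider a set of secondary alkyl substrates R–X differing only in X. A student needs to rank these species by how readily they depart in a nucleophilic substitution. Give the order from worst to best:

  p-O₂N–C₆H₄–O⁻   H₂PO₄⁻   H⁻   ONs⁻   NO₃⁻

H⁻ < p-O₂N–C₆H₄–O⁻ < H₂PO₄⁻ < NO₃⁻ < ONs⁻

Rank by basicity of the departing species: weakest base leaves most easily.
ONs⁻: pKₐ(p-O₂NC₆H₄SO₃H) ≈ -3.5 — p-nitro group further stabilises the sulfonate
NO₃⁻: pKₐ(HNO₃) ≈ -1.3 — resonance-delocalised over three oxygens
H₂PO₄⁻: pKₐ(H₃PO₄) ≈ 2.1
p-O₂N–C₆H₄–O⁻: pKₐ(p-nitrophenol) ≈ 7.2 — nitro group delocalises the charge; the classic chromogenic LG
H⁻: pKₐ(H₂) ≈ 36
The question asks for worst first, so the sequence is read in increasing leaving-group ability.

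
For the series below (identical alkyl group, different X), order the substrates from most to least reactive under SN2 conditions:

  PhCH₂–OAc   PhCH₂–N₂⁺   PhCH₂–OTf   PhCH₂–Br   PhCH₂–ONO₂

With the same alkyl group throughout, only the leaving group differentiates the rates.
A good leaving group is a weak base: the lower the pKₐ of its conjugate acid, the more readily it departs.
PhCH₂–N₂⁺ loses N₂: no meaningful conjugate acid; N₂ departs as an exceptionally stable neutral molecule
PhCH₂–OTf loses OTf⁻: pKₐ(CF₃SO₃H (triflic acid)) ≈ -14
PhCH₂–Br loses Br⁻: pKₐ(HBr) ≈ -9
PhCH₂–ONO₂ loses NO₃⁻: pKₐ(HNO₃) ≈ -1.3
PhCH₂–OAc loses AcO⁻: pKₐ(CH₃COOH) ≈ 4.8

PhCH₂–N₂⁺ > PhCH₂–OTf > PhCH₂–Br > PhCH₂–ONO₂ > PhCH₂–OAc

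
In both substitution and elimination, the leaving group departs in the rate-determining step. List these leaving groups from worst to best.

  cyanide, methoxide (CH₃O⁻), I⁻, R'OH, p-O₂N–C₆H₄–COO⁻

methoxide (CH₃O⁻) < cyanide < p-O₂N–C₆H₄–COO⁻ < R'OH < I⁻

I⁻: pKₐ(HI) ≈ -10 — large, highly polarisable; very weak base
R'OH: pKₐ(R'OH₂⁺) ≈ -2.4
p-O₂N–C₆H₄–COO⁻: pKₐ(p-nitrobenzoic acid) ≈ 3.4
cyanide: pKₐ(HCN) ≈ 9.2 — sp carbon stabilises the charge somewhat, but still a poor LG
methoxide (CH₃O⁻): pKₐ(CH₃OH) ≈ 15.5
Listed from poorest to best leaving group as asked.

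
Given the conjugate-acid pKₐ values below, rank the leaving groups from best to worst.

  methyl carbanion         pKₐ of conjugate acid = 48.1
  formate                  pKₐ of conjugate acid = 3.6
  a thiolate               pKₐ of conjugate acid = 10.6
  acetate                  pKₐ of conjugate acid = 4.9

formate > acetate > a thiolate > methyl carbanion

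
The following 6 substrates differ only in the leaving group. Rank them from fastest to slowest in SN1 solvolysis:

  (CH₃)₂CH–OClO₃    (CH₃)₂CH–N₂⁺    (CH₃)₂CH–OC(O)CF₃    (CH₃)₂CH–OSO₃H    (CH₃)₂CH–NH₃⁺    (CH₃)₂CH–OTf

(CH₃)₂CH–N₂⁺ > (CH₃)₂CH–OTf > (CH₃)₂CH–OClO₃ > (CH₃)₂CH–OSO₃H > (CH₃)₂CH–OC(O)CF₃ > (CH₃)₂CH–NH₃⁺

With the same alkyl group throughout, only the leaving group differentiates the rates.
The more stable X⁻ (or X) is on its own — i.e. the weaker a base it is — the better a leaving group it makes.
(CH₃)₂CH–N₂⁺ loses N₂: no meaningful conjugate acid; N₂ departs as an exceptionally stable neutral molecule
(CH₃)₂CH–OTf loses OTf⁻: pKₐ(CF₃SO₃H (triflic acid)) ≈ -14
(CH₃)₂CH–OClO₃ loses ClO₄⁻: pKₐ(HClO₄) ≈ -10
(CH₃)₂CH–OSO₃H loses HSO₄⁻: pKₐ(H₂SO₄) ≈ -3
(CH₃)₂CH–OC(O)CF₃ loses CF₃COO⁻: pKₐ(CF₃COOH) ≈ 0.2
(CH₃)₂CH–NH₃⁺ loses NH₃: pKₐ(NH₄⁺) ≈ 9.2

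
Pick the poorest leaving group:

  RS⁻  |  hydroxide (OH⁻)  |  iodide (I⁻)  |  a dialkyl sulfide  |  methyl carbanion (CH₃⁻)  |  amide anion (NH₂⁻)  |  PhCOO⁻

Leaving-group ability tracks the stability of the departed species; conjugate-acid pKₐ is the usual yardstick (lower pKₐ → better LG).
iodide (I⁻): pKₐ(HI) ≈ -10
a dialkyl sulfide: pKₐ(R'₂SH⁺) ≈ -7
PhCOO⁻: pKₐ(C₆H₅COOH) ≈ 4.2
RS⁻: pKₐ(RSH (a thiol)) ≈ 10.5
hydroxide (OH⁻): pKₐ(H₂O) ≈ 15.7
amide anion (NH₂⁻): pKₐ(NH₃) ≈ 38
methyl carbanion (CH₃⁻): pKₐ(CH₄) ≈ 48

methyl carbanion (CH₃⁻)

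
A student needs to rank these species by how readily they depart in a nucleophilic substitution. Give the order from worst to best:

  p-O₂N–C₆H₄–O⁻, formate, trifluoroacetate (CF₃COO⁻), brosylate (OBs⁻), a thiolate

a thiolate < p-O₂N–C₆H₄–O⁻ < formate < trifluoroacetate (CF₃COO⁻) < brosylate (OBs⁻)

brosylate (OBs⁻): pKₐ(p-BrC₆H₄SO₃H) ≈ -2.8
trifluoroacetate (CF₃COO⁻): pKₐ(CF₃COOH) ≈ 0.2
formate: pKₐ(HCOOH) ≈ 3.8
p-O₂N–C₆H₄–O⁻: pKₐ(p-nitrophenol) ≈ 7.2
a thiolate: pKₐ(RSH (a thiol)) ≈ 10.5
Reversing gives the worst-to-best order requested.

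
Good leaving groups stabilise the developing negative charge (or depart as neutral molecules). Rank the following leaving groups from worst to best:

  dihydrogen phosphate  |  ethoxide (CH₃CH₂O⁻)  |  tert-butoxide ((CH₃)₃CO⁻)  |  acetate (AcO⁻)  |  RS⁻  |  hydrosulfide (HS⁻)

dihydrogen phosphate: pKₐ(H₃PO₄) ≈ 2.1 — moderate base; biological leaving group after further activation
acetate (AcO⁻): pKₐ(CH₃COOH) ≈ 4.8 — resonance-stabilised but still a weak base
hydrosulfide (HS⁻): pKₐ(H₂S) ≈ 7
RS⁻: pKₐ(RSH (a thiol)) ≈ 10.5 — moderately basic; rarely leaves without activation
ethoxide (CH₃CH₂O⁻): pKₐ(CH₃CH₂OH) ≈ 16
tert-butoxide ((CH₃)₃CO⁻): pKₐ(t-BuOH) ≈ 18
Listed from poorest to best leaving group as asked.

tert-butoxide ((CH₃)₃CO⁻) < ethoxide (CH₃CH₂O⁻) < RS⁻ < hydrosulfide (HS⁻) < acetate (AcO⁻) < dihydrogen phosphate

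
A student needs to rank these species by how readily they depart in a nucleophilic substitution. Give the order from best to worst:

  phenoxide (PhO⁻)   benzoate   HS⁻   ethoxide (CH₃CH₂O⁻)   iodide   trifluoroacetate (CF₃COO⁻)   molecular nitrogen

The more stable X⁻ (or X) is on its own — i.e. the weaker a base it is — the better a leaving group it makes.
molecular nitrogen: no meaningful conjugate acid; N₂ departs as an exceptionally stable neutral molecule
iodide: pKₐ(HI) ≈ -10
trifluoroacetate (CF₃COO⁻): pKₐ(CF₃COOH) ≈ 0.2
benzoate: pKₐ(C₆H₅COOH) ≈ 4.2
HS⁻: pKₐ(H₂S) ≈ 7
phenoxide (PhO⁻): pKₐ(C₆H₅OH (phenol)) ≈ 10
ethoxide (CH₃CH₂O⁻): pKₐ(CH₃CH₂OH) ≈ 16

molecular nitrogen > iodide > trifluoroacetate (CF₃COO⁻) > benzoate > HS⁻ > phenoxide (PhO⁻) > ethoxide (CH₃CH₂O⁻)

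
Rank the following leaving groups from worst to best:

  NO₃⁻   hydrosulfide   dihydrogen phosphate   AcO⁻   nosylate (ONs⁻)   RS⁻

nosylate (ONs⁻): pKₐ(p-O₂NC₆H₄SO₃H) ≈ -3.5
NO₃⁻: pKₐ(HNO₃) ≈ -1.3 — resonance-delocalised over three oxygens
dihydrogen phosphate: pKₐ(H₃PO₄) ≈ 2.1
AcO⁻: pKₐ(CH₃COOH) ≈ 4.8
hydrosulfide: pKₐ(H₂S) ≈ 7 — larger and more polarisable than the oxygen analogue
RS⁻: pKₐ(RSH (a thiol)) ≈ 10.5 — moderately basic; rarely leaves without activation
Reversing gives the worst-to-best order requested.

RS⁻ < hydrosulfide < AcO⁻ < dihydrogen phosphate < NO₃⁻ < nosylate (ONs⁻)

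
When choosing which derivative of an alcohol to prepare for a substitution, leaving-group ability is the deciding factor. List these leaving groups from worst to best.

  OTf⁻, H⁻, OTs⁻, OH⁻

The more stable X⁻ (or X) is on its own — i.e. the weaker a base it is — the better a leaving group it makes.
OTf⁻: pKₐ(CF₃SO₃H (triflic acid)) ≈ -14
OTs⁻: pKₐ(p-CH₃C₆H₄SO₃H (TsOH)) ≈ -2.8
OH⁻: pKₐ(H₂O) ≈ 15.7 — strong base; essentially never leaves without prior activation
H⁻: pKₐ(H₂) ≈ 36 — extremely strong base; leaves only in special hydride-transfer contexts
Reversing gives the worst-to-best order requested.

H⁻ < OH⁻ < OTs⁻ < OTf⁻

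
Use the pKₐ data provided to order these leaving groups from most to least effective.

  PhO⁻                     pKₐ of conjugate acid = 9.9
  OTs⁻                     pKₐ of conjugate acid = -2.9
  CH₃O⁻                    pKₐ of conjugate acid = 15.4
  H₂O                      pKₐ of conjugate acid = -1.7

OTs⁻ > H₂O > PhO⁻ > CH₃O⁻

Lower conjugate-acid pKₐ ⇒ weaker base ⇒ better leaving group.
Sorting by the given values: OTs⁻ (-2.9), H₂O (-1.7), PhO⁻ (9.9), CH₃O⁻ (15.4).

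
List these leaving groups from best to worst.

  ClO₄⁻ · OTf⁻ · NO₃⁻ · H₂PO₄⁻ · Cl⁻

OTf⁻ > ClO₄⁻ > Cl⁻ > NO₃⁻ > H₂PO₄⁻

Leaving-group ability tracks the stability of the departed species; conjugate-acid pKₐ is the usual yardstick (lower pKₐ → better LG).
OTf⁻: pKₐ(CF₃SO₃H (triflic acid)) ≈ -14
ClO₄⁻: pKₐ(HClO₄) ≈ -10
Cl⁻: pKₐ(HCl) ≈ -7
NO₃⁻: pKₐ(HNO₃) ≈ -1.3
H₂PO₄⁻: pKₐ(H₃PO₄) ≈ 2.1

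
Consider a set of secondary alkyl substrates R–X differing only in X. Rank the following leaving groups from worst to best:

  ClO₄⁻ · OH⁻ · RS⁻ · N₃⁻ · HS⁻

The more stable X⁻ (or X) is on its own — i.e. the weaker a base it is — the better a leaving group it makes.
ClO₄⁻: pKₐ(HClO₄) ≈ -10
N₃⁻: pKₐ(HN₃) ≈ 4.7
HS⁻: pKₐ(H₂S) ≈ 7
RS⁻: pKₐ(RSH (a thiol)) ≈ 10.5 — moderately basic; rarely leaves without activation
OH⁻: pKₐ(H₂O) ≈ 15.7 — strong base; essentially never leaves without prior activation
The question asks for worst first, so the sequence is read in increasing leaving-group ability.

OH⁻ < RS⁻ < HS⁻ < N₃⁻ < ClO₄⁻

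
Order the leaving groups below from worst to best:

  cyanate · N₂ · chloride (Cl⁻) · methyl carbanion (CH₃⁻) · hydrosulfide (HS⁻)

methyl carbanion (CH₃⁻) < hydrosulfide (HS⁻) < cyanate < chloride (Cl⁻) < N₂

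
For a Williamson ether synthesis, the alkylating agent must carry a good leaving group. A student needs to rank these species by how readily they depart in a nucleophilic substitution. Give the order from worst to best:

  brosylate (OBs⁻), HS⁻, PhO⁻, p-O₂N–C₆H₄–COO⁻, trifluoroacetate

PhO⁻ < HS⁻ < p-O₂N–C₆H₄–COO⁻ < trifluoroacetate < brosylate (OBs⁻)

The more stable X⁻ (or X) is on its own — i.e. the weaker a base it is — the better a leaving group it makes.
brosylate (OBs⁻): pKₐ(p-BrC₆H₄SO₃H) ≈ -2.8 — arenesulfonate with a p-bromo substituent
trifluoroacetate: pKₐ(CF₃COOH) ≈ 0.2 — strongly electron-withdrawing CF₃ stabilises the carboxylate
p-O₂N–C₆H₄–COO⁻: pKₐ(p-nitrobenzoic acid) ≈ 3.4 — electron-withdrawing nitro group stabilises the carboxylate
HS⁻: pKₐ(H₂S) ≈ 7
PhO⁻: pKₐ(C₆H₅OH (phenol)) ≈ 10
Listed from poorest to best leaving group as asked.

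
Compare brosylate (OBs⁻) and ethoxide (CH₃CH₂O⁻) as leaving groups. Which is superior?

brosylate (OBs⁻) is the better leaving group.
pKₐ(p-BrC₆H₄SO₃H) ≈ -2.8 versus pKₐ(CH₃CH₂OH) ≈ 16: brosylate (OBs⁻) is the much weaker base.
Arenesulfonate with a p-bromo substituent.

brosylate (OBs⁻)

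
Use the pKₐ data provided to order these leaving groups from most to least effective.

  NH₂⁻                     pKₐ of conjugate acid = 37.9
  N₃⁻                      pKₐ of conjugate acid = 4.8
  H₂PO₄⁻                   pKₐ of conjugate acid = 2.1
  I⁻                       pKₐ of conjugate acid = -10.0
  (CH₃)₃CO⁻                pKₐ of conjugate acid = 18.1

Lower conjugate-acid pKₐ ⇒ weaker base ⇒ better leaving group.
Sorting by the given values: I⁻ (-10.0), H₂PO₄⁻ (2.1), N₃⁻ (4.8), (CH₃)₃CO⁻ (18.1), NH₂⁻ (37.9).

I⁻ > H₂PO₄⁻ > N₃⁻ > (CH₃)₃CO⁻ > NH₂⁻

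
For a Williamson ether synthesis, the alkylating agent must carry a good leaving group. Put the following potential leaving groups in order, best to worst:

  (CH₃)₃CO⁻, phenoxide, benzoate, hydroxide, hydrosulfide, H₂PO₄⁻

H₂PO₄⁻ > benzoate > hydrosulfide > phenoxide > hydroxide > (CH₃)₃CO⁻

H₂PO₄⁻: pKₐ(H₃PO₄) ≈ 2.1 — moderate base; biological leaving group after further activation
benzoate: pKₐ(C₆H₅COOH) ≈ 4.2
hydrosulfide: pKₐ(H₂S) ≈ 7
phenoxide: pKₐ(C₆H₅OH (phenol)) ≈ 10 — resonance into the ring helps, but still a poor LG
hydroxide: pKₐ(H₂O) ≈ 15.7
(CH₃)₃CO⁻: pKₐ(t-BuOH) ≈ 18 — bulky, strongly basic alkoxide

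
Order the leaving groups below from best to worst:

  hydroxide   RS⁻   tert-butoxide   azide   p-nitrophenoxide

azide > p-nitrophenoxide > RS⁻ > hydroxide > tert-butoxide

Leaving-group ability tracks the stability of the departed species; conjugate-acid pKₐ is the usual yardstick (lower pKₐ → better LG).
azide: pKₐ(HN₃) ≈ 4.7
p-nitrophenoxide: pKₐ(p-nitrophenol) ≈ 7.2 — nitro group delocalises the charge; the classic chromogenic LG
RS⁻: pKₐ(RSH (a thiol)) ≈ 10.5 — moderately basic; rarely leaves without activation
hydroxide: pKₐ(H₂O) ≈ 15.7 — strong base; essentially never leaves without prior activation
tert-butoxide: pKₐ(t-BuOH) ≈ 18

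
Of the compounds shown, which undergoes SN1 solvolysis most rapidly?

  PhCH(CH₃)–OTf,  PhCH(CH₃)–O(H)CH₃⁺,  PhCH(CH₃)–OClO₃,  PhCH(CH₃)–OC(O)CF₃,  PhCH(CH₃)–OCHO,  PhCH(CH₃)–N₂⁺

Same R in every case — rank the leaving groups.
The more stable X⁻ (or X) is on its own — i.e. the weaker a base it is — the better a leaving group it makes.
PhCH(CH₃)–N₂⁺ loses N₂: no meaningful conjugate acid; N₂ departs as an exceptionally stable neutral molecule
PhCH(CH₃)–OTf loses OTf⁻: pKₐ(CF₃SO₃H (triflic acid)) ≈ -14
PhCH(CH₃)–OClO₃ loses ClO₄⁻: pKₐ(HClO₄) ≈ -10
PhCH(CH₃)–O(H)CH₃⁺ loses R'OH: pKₐ(R'OH₂⁺) ≈ -2.4
PhCH(CH₃)–OC(O)CF₃ loses CF₃COO⁻: pKₐ(CF₃COOH) ≈ 0.2
PhCH(CH₃)–OCHO loses HCOO⁻: pKₐ(HCOOH) ≈ 3.8

PhCH(CH₃)–N₂⁺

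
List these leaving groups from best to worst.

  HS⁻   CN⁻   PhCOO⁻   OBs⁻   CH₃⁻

OBs⁻: pKₐ(p-BrC₆H₄SO₃H) ≈ -2.8
PhCOO⁻: pKₐ(C₆H₅COOH) ≈ 4.2
HS⁻: pKₐ(H₂S) ≈ 7
CN⁻: pKₐ(HCN) ≈ 9.2
CH₃⁻: pKₐ(CH₄) ≈ 48

OBs⁻ > PhCOO⁻ > HS⁻ > CN⁻ > CH₃⁻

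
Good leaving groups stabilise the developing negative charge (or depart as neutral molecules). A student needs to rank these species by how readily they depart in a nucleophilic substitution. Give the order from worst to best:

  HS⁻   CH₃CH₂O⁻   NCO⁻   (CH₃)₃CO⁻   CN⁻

NCO⁻: pKₐ(HOCN) ≈ 3.5
HS⁻: pKₐ(H₂S) ≈ 7
CN⁻: pKₐ(HCN) ≈ 9.2
CH₃CH₂O⁻: pKₐ(CH₃CH₂OH) ≈ 16
(CH₃)₃CO⁻: pKₐ(t-BuOH) ≈ 18
Listed from poorest to best leaving group as asked.

(CH₃)₃CO⁻ < CH₃CH₂O⁻ < CN⁻ < HS⁻ < NCO⁻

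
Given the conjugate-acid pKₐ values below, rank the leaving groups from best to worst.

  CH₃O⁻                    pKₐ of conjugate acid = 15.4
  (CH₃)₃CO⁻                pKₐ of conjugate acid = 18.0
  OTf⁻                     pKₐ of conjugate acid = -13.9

OTf⁻ > CH₃O⁻ > (CH₃)₃CO⁻

Lower conjugate-acid pKₐ ⇒ weaker base ⇒ better leaving group.
Sorting by the given values: OTf⁻ (-13.9), CH₃O⁻ (15.4), (CH₃)₃CO⁻ (18.0).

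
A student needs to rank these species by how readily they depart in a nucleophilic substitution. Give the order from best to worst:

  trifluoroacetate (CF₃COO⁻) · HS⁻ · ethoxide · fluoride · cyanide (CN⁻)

trifluoroacetate (CF₃COO⁻) > fluoride > HS⁻ > cyanide (CN⁻) > ethoxide

trifluoroacetate (CF₃COO⁻): pKₐ(CF₃COOH) ≈ 0.2
fluoride: pKₐ(HF) ≈ 3.2
HS⁻: pKₐ(H₂S) ≈ 7
cyanide (CN⁻): pKₐ(HCN) ≈ 9.2
ethoxide: pKₐ(CH₃CH₂OH) ≈ 16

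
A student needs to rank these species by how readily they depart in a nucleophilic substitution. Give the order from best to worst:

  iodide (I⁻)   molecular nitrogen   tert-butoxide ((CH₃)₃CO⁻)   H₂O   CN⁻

molecular nitrogen: no meaningful conjugate acid; N₂ departs as an exceptionally stable neutral molecule
iodide (I⁻): pKₐ(HI) ≈ -10 — large, highly polarisable; very weak base
H₂O: pKₐ(H₃O⁺) ≈ -1.7 — neutral; leaves from a protonated alcohol (R–OH₂⁺)
CN⁻: pKₐ(HCN) ≈ 9.2 — sp carbon stabilises the charge somewhat, but still a poor LG
tert-butoxide ((CH₃)₃CO⁻): pKₐ(t-BuOH) ≈ 18 — bulky, strongly basic alkoxide

molecular nitrogen > iodide (I⁻) > H₂O > CN⁻ > tert-butoxide ((CH₃)₃CO⁻)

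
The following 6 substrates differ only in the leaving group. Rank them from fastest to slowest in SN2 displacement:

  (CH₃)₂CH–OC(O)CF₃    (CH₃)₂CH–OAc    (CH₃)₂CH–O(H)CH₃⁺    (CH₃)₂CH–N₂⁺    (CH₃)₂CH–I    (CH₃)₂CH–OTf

The skeletons are identical, so relative rate is governed entirely by leaving-group ability.
Rank by basicity of the departing species: weakest base leaves most easily.
(CH₃)₂CH–N₂⁺ loses N₂: no meaningful conjugate acid; N₂ departs as an exceptionally stable neutral molecule
(CH₃)₂CH–OTf loses OTf⁻: pKₐ(CF₃SO₃H (triflic acid)) ≈ -14
(CH₃)₂CH–I loses I⁻: pKₐ(HI) ≈ -10
(CH₃)₂CH–O(H)CH₃⁺ loses R'OH: pKₐ(R'OH₂⁺) ≈ -2.4
(CH₃)₂CH–OC(O)CF₃ loses CF₃COO⁻: pKₐ(CF₃COOH) ≈ 0.2
(CH₃)₂CH–OAc loses AcO⁻: pKₐ(CH₃COOH) ≈ 4.8

(CH₃)₂CH–N₂⁺ > (CH₃)₂CH–OTf > (CH₃)₂CH–I > (CH₃)₂CH–O(H)CH₃⁺ > (CH₃)₂CH–OC(O)CF₃ > (CH₃)₂CH–OAc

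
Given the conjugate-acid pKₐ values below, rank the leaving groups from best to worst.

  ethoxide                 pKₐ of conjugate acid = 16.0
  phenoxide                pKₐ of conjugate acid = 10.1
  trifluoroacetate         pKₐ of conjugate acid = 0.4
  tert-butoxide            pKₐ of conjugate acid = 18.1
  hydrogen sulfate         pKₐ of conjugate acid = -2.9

hydrogen sulfate > trifluoroacetate > phenoxide > ethoxide > tert-butoxide

Lower conjugate-acid pKₐ ⇒ weaker base ⇒ better leaving group.
Sorting by the given values: hydrogen sulfate (-2.9), trifluoroacetate (0.4), phenoxide (10.1), ethoxide (16.0), tert-butoxide (18.1).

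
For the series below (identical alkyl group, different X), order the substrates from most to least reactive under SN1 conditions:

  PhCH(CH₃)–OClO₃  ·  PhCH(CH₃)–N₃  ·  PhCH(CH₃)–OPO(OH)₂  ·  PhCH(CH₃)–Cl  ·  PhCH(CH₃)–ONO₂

PhCH(CH₃)–OClO₃ > PhCH(CH₃)–Cl > PhCH(CH₃)–ONO₂ > PhCH(CH₃)–OPO(OH)₂ > PhCH(CH₃)–N₃

Same R in every case — rank the leaving groups.
A good leaving group is a weak base: the lower the pKₐ of its conjugate acid, the more readily it departs.
PhCH(CH₃)–OClO₃ loses ClO₄⁻: pKₐ(HClO₄) ≈ -10
PhCH(CH₃)–Cl loses Cl⁻: pKₐ(HCl) ≈ -7
PhCH(CH₃)–ONO₂ loses NO₃⁻: pKₐ(HNO₃) ≈ -1.3
PhCH(CH₃)–OPO(OH)₂ loses H₂PO₄⁻: pKₐ(H₃PO₄) ≈ 2.1
PhCH(CH₃)–N₃ loses N₃⁻: pKₐ(HN₃) ≈ 4.7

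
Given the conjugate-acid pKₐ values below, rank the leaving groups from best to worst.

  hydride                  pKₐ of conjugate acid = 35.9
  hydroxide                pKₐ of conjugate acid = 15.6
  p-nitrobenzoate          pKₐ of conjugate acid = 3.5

p-nitrobenzoate > hydroxide > hydride

Lower conjugate-acid pKₐ ⇒ weaker base ⇒ better leaving group.
Sorting by the given values: p-nitrobenzoate (3.5), hydroxide (15.6), hydride (35.9).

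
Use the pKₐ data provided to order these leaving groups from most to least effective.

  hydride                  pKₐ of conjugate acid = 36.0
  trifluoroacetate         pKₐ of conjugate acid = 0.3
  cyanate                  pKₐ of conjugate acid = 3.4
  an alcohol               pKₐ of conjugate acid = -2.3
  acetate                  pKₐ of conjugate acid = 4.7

Lower conjugate-acid pKₐ ⇒ weaker base ⇒ better leaving group.
Sorting by the given values: an alcohol (-2.3), trifluoroacetate (0.3), cyanate (3.4), acetate (4.7), hydride (36.0).

an alcohol > trifluoroacetate > cyanate > acetate > hydride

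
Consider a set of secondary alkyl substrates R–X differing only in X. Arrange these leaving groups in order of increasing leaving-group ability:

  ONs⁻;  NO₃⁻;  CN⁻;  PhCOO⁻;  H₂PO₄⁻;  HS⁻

Rank by basicity of the departing species: weakest base leaves most easily.
ONs⁻: pKₐ(p-O₂NC₆H₄SO₃H) ≈ -3.5
NO₃⁻: pKₐ(HNO₃) ≈ -1.3 — resonance-delocalised over three oxygens
H₂PO₄⁻: pKₐ(H₃PO₄) ≈ 2.1
PhCOO⁻: pKₐ(C₆H₅COOH) ≈ 4.2
HS⁻: pKₐ(H₂S) ≈ 7 — larger and more polarisable than the oxygen analogue
CN⁻: pKₐ(HCN) ≈ 9.2 — sp carbon stabilises the charge somewhat, but still a poor LG
Reversing gives the worst-to-best order requested.

CN⁻ < HS⁻ < PhCOO⁻ < H₂PO₄⁻ < NO₃⁻ < ONs⁻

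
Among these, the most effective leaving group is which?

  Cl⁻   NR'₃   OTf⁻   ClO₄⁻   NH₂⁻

OTf⁻

OTf⁻: pKₐ(CF₃SO₃H (triflic acid)) ≈ -14
ClO₄⁻: pKₐ(HClO₄) ≈ -10
Cl⁻: pKₐ(HCl) ≈ -7
NR'₃: pKₐ(R'₃NH⁺) ≈ 10.7
NH₂⁻: pKₐ(NH₃) ≈ 38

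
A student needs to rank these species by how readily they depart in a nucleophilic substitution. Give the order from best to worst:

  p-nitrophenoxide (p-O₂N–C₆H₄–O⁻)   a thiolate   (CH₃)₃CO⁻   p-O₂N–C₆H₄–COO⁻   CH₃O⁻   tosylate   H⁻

tosylate > p-O₂N–C₆H₄–COO⁻ > p-nitrophenoxide (p-O₂N–C₆H₄–O⁻) > a thiolate > CH₃O⁻ > (CH₃)₃CO⁻ > H⁻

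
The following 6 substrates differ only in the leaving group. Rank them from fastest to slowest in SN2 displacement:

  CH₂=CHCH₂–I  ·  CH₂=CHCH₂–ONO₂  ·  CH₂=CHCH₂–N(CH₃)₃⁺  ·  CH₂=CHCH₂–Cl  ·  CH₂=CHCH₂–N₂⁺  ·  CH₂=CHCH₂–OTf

Same R in every case — rank the leaving groups.
A good leaving group is a weak base: the lower the pKₐ of its conjugate acid, the more readily it departs.
CH₂=CHCH₂–N₂⁺ loses N₂: no meaningful conjugate acid; N₂ departs as an exceptionally stable neutral molecule
CH₂=CHCH₂–OTf loses OTf⁻: pKₐ(CF₃SO₃H (triflic acid)) ≈ -14
CH₂=CHCH₂–I loses I⁻: pKₐ(HI) ≈ -10
CH₂=CHCH₂–Cl loses Cl⁻: pKₐ(HCl) ≈ -7
CH₂=CHCH₂–ONO₂ loses NO₃⁻: pKₐ(HNO₃) ≈ -1.3
CH₂=CHCH₂–N(CH₃)₃⁺ loses NR'₃: pKₐ(R'₃NH⁺) ≈ 10.7

CH₂=CHCH₂–N₂⁺ > CH₂=CHCH₂–OTf > CH₂=CHCH₂–I > CH₂=CHCH₂–Cl > CH₂=CHCH₂–ONO₂ > CH₂=CHCH₂–N(CH₃)₃⁺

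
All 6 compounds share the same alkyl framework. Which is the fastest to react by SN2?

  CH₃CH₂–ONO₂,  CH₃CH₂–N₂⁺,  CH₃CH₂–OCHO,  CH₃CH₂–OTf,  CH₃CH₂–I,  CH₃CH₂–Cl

CH₃CH₂–N₂⁺

With the same alkyl group throughout, only the leaving group differentiates the rates.
A good leaving group is a weak base: the lower the pKₐ of its conjugate acid, the more readily it departs.
CH₃CH₂–N₂⁺ loses N₂: no meaningful conjugate acid; N₂ departs as an exceptionally stable neutral molecule
CH₃CH₂–OTf loses OTf⁻: pKₐ(CF₃SO₃H (triflic acid)) ≈ -14
CH₃CH₂–I loses I⁻: pKₐ(HI) ≈ -10
CH₃CH₂–Cl loses Cl⁻: pKₐ(HCl) ≈ -7
CH₃CH₂–ONO₂ loses NO₃⁻: pKₐ(HNO₃) ≈ -1.3
CH₃CH₂–OCHO loses HCOO⁻: pKₐ(HCOOH) ≈ 3.8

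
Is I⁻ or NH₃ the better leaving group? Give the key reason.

I⁻

I⁻ is the better leaving group.
pKₐ(HI) ≈ -10 versus pKₐ(NH₄⁺) ≈ 9.2: I⁻ is the much weaker base.
Large, highly polarisable; very weak base.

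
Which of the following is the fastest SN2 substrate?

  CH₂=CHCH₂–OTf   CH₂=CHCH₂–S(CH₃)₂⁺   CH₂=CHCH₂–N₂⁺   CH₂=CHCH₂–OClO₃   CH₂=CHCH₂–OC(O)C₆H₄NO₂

Same R in every case — rank the leaving groups.
The more stable X⁻ (or X) is on its own — i.e. the weaker a base it is — the better a leaving group it makes.
CH₂=CHCH₂–N₂⁺ loses N₂: no meaningful conjugate acid; N₂ departs as an exceptionally stable neutral molecule
CH₂=CHCH₂–OTf loses OTf⁻: pKₐ(CF₃SO₃H (triflic acid)) ≈ -14
CH₂=CHCH₂–OClO₃ loses ClO₄⁻: pKₐ(HClO₄) ≈ -10
CH₂=CHCH₂–S(CH₃)₂⁺ loses SR'₂: pKₐ(R'₂SH⁺) ≈ -7
CH₂=CHCH₂–OC(O)C₆H₄NO₂ loses p-O₂N–C₆H₄–COO⁻: pKₐ(p-nitrobenzoic acid) ≈ 3.4

CH₂=CHCH₂–N₂⁺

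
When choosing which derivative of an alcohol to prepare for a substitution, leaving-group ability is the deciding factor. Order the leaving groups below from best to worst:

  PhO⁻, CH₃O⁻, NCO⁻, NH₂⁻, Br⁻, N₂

The more stable X⁻ (or X) is on its own — i.e. the weaker a base it is — the better a leaving group it makes.
N₂: no meaningful conjugate acid; N₂ departs as an exceptionally stable neutral molecule
Br⁻: pKₐ(HBr) ≈ -9
NCO⁻: pKₐ(HOCN) ≈ 3.5
PhO⁻: pKₐ(C₆H₅OH (phenol)) ≈ 10
CH₃O⁻: pKₐ(CH₃OH) ≈ 15.5
NH₂⁻: pKₐ(NH₃) ≈ 38 — extremely strong base; never a leaving group

N₂ > Br⁻ > NCO⁻ > PhO⁻ > CH₃O⁻ > NH₂⁻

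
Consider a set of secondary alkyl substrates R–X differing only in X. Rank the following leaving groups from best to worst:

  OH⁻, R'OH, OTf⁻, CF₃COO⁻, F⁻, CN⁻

The more stable X⁻ (or X) is on its own — i.e. the weaker a base it is — the better a leaving group it makes.
OTf⁻: pKₐ(CF₃SO₃H (triflic acid)) ≈ -14
R'OH: pKₐ(R'OH₂⁺) ≈ -2.4
CF₃COO⁻: pKₐ(CF₃COOH) ≈ 0.2 — strongly electron-withdrawing CF₃ stabilises the carboxylate
F⁻: pKₐ(HF) ≈ 3.2 — small and strongly basic; the poor halide leaving group
CN⁻: pKₐ(HCN) ≈ 9.2
OH⁻: pKₐ(H₂O) ≈ 15.7

OTf⁻ > R'OH > CF₃COO⁻ > F⁻ > CN⁻ > OH⁻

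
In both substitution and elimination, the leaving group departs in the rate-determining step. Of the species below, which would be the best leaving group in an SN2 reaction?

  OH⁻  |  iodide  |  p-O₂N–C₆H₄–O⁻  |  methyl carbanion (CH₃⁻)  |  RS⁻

iodide: pKₐ(HI) ≈ -10
p-O₂N–C₆H₄–O⁻: pKₐ(p-nitrophenol) ≈ 7.2
RS⁻: pKₐ(RSH (a thiol)) ≈ 10.5
OH⁻: pKₐ(H₂O) ≈ 15.7
methyl carbanion (CH₃⁻): pKₐ(CH₄) ≈ 48

iodide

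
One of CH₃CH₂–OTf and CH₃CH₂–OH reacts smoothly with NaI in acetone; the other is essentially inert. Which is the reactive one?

From CH₃CH₂–OH the departing group would be OH⁻ (pKₐ(H₂O) ≈ 15.7). Strong base; essentially never leaves without prior activation.
From CH₃CH₂–OTf the leaving group is OTf⁻ (pKₐ(CF₃SO₃H (triflic acid)) ≈ -14). Charge spread over three oxygens and a CF₃ group; the premier leaving group in synthesis.
(In practice CH₃CH₂–OTf is made from CH₃CH₂–OH by treatment with Tf₂O / 2,6-lutidine, converting the hydroxyl into a triflate.)

CH₃CH₂–OTf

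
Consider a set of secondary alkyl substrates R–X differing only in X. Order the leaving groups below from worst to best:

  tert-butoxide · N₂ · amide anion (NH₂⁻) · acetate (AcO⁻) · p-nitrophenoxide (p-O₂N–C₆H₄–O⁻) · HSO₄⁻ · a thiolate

Rank by basicity of the departing species: weakest base leaves most easily.
N₂: no meaningful conjugate acid; N₂ departs as an exceptionally stable neutral molecule
HSO₄⁻: pKₐ(H₂SO₄) ≈ -3
acetate (AcO⁻): pKₐ(CH₃COOH) ≈ 4.8 — resonance-stabilised but still a weak base
p-nitrophenoxide (p-O₂N–C₆H₄–O⁻): pKₐ(p-nitrophenol) ≈ 7.2
a thiolate: pKₐ(RSH (a thiol)) ≈ 10.5
tert-butoxide: pKₐ(t-BuOH) ≈ 18 — bulky, strongly basic alkoxide
amide anion (NH₂⁻): pKₐ(NH₃) ≈ 38 — extremely strong base; never a leaving group
Listed from poorest to best leaving group as asked.

amide anion (NH₂⁻) < tert-butoxide < a thiolate < p-nitrophenoxide (p-O₂N–C₆H₄–O⁻) < acetate (AcO⁻) < HSO₄⁻ < N₂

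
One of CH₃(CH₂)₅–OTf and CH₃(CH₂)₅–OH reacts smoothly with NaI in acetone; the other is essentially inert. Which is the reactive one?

CH₃(CH₂)₅–OTf

From CH₃(CH₂)₅–OH the departing group would be OH⁻ (pKₐ(H₂O) ≈ 15.7). Strong base; essentially never leaves without prior activation.
From CH₃(CH₂)₅–OTf the leaving group is OTf⁻ (pKₐ(CF₃SO₃H (triflic acid)) ≈ -14). Charge spread over three oxygens and a CF₃ group; the premier leaving group in synthesis.
(In practice CH₃(CH₂)₅–OTf is made from CH₃(CH₂)₅–OH by treatment with Tf₂O / 2,6-lutidine, converting the hydroxyl into a triflate.)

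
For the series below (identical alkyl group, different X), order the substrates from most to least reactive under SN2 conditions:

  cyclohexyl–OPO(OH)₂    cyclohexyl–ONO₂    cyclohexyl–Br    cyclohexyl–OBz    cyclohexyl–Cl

Same R in every case — rank the leaving groups.
Rank by basicity of the departing species: weakest base leaves most easily.
cyclohexyl–Br loses Br⁻: pKₐ(HBr) ≈ -9
cyclohexyl–Cl loses Cl⁻: pKₐ(HCl) ≈ -7
cyclohexyl–ONO₂ loses NO₃⁻: pKₐ(HNO₃) ≈ -1.3
cyclohexyl–OPO(OH)₂ loses H₂PO₄⁻: pKₐ(H₃PO₄) ≈ 2.1
cyclohexyl–OBz loses PhCOO⁻: pKₐ(C₆H₅COOH) ≈ 4.2

cyclohexyl–Br > cyclohexyl–Cl > cyclohexyl–ONO₂ > cyclohexyl–OPO(OH)₂ > cyclohexyl–OBz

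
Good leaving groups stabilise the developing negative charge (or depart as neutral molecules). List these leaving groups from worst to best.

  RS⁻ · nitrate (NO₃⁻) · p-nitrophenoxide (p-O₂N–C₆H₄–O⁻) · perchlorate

A good leaving group is a weak base: the lower the pKₐ of its conjugate acid, the more readily it departs.
perchlorate: pKₐ(HClO₄) ≈ -10
nitrate (NO₃⁻): pKₐ(HNO₃) ≈ -1.3
p-nitrophenoxide (p-O₂N–C₆H₄–O⁻): pKₐ(p-nitrophenol) ≈ 7.2
RS⁻: pKₐ(RSH (a thiol)) ≈ 10.5
The question asks for worst first, so the sequence is read in increasing leaving-group ability.

RS⁻ < p-nitrophenoxide (p-O₂N–C₆H₄–O⁻) < nitrate (NO₃⁻) < perchlorate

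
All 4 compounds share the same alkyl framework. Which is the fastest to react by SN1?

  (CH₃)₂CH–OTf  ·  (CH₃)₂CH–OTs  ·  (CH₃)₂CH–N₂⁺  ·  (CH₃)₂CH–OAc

Identical carbon frameworks mean the comparison reduces to leaving-group quality.
A good leaving group is a weak base: the lower the pKₐ of its conjugate acid, the more readily it departs.
(CH₃)₂CH–N₂⁺ loses N₂: no meaningful conjugate acid; N₂ departs as an exceptionally stable neutral molecule
(CH₃)₂CH–OTf loses OTf⁻: pKₐ(CF₃SO₃H (triflic acid)) ≈ -14
(CH₃)₂CH–OTs loses OTs⁻: pKₐ(p-CH₃C₆H₄SO₃H (TsOH)) ≈ -2.8
(CH₃)₂CH–OAc loses AcO⁻: pKₐ(CH₃COOH) ≈ 4.8

(CH₃)₂CH–N₂⁺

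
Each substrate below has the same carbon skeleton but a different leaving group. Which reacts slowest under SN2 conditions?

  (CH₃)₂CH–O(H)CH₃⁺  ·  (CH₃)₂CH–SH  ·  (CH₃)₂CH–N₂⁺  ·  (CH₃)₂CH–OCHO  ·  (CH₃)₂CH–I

(CH₃)₂CH–SH

The skeletons are identical, so relative rate is governed entirely by leaving-group ability.
Leaving-group ability tracks the stability of the departed species; conjugate-acid pKₐ is the usual yardstick (lower pKₐ → better LG).
(CH₃)₂CH–N₂⁺ loses N₂: no meaningful conjugate acid; N₂ departs as an exceptionally stable neutral molecule
(CH₃)₂CH–I loses I⁻: pKₐ(HI) ≈ -10
(CH₃)₂CH–O(H)CH₃⁺ loses R'OH: pKₐ(R'OH₂⁺) ≈ -2.4
(CH₃)₂CH–OCHO loses HCOO⁻: pKₐ(HCOOH) ≈ 3.8
(CH₃)₂CH–SH loses HS⁻: pKₐ(H₂S) ≈ 7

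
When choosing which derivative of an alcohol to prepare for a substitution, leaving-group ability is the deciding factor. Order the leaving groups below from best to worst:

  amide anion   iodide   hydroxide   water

iodide > water > hydroxide > amide anion

A good leaving group is a weak base: the lower the pKₐ of its conjugate acid, the more readily it departs.
iodide: pKₐ(HI) ≈ -10
water: pKₐ(H₃O⁺) ≈ -1.7 — neutral; leaves from a protonated alcohol (R–OH₂⁺)
hydroxide: pKₐ(H₂O) ≈ 15.7 — strong base; essentially never leaves without prior activation
amide anion: pKₐ(NH₃) ≈ 38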